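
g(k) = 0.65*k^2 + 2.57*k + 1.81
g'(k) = 1.3*k + 2.57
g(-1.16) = -0.30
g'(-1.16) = 1.06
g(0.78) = 4.21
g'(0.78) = 3.58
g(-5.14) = 5.77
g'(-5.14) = -4.11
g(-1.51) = -0.59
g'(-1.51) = 0.61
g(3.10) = 16.02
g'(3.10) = 6.60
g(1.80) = 8.54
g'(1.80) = 4.91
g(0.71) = 3.96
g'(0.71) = 3.49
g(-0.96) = -0.06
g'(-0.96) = 1.32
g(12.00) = 126.25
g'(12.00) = 18.17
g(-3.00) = -0.05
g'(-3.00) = -1.33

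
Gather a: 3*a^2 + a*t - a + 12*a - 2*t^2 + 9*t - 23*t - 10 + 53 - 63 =3*a^2 + a*(t + 11) - 2*t^2 - 14*t - 20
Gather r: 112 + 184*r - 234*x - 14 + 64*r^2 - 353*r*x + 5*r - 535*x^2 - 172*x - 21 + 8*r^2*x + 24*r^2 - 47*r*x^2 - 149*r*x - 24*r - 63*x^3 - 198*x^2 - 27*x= r^2*(8*x + 88) + r*(-47*x^2 - 502*x + 165) - 63*x^3 - 733*x^2 - 433*x + 77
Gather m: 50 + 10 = 60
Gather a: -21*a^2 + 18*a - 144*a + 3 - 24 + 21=-21*a^2 - 126*a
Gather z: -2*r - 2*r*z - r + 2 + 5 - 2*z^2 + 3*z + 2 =-3*r - 2*z^2 + z*(3 - 2*r) + 9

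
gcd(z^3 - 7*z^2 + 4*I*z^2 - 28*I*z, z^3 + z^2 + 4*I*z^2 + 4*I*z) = z^2 + 4*I*z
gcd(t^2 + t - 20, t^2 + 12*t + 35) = t + 5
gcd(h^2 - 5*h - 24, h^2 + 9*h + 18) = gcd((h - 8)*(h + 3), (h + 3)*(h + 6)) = h + 3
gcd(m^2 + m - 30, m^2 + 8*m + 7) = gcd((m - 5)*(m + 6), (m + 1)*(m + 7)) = 1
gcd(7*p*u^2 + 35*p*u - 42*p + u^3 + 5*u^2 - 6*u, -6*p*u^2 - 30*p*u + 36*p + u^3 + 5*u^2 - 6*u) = u^2 + 5*u - 6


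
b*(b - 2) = b^2 - 2*b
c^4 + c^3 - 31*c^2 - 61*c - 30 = (c - 6)*(c + 1)^2*(c + 5)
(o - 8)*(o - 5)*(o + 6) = o^3 - 7*o^2 - 38*o + 240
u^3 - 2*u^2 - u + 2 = (u - 2)*(u - 1)*(u + 1)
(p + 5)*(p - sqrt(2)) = p^2 - sqrt(2)*p + 5*p - 5*sqrt(2)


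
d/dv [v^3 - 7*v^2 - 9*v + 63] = 3*v^2 - 14*v - 9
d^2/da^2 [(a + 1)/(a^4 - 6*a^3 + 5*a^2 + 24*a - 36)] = 2*(6*a^5 - 2*a^4 - 33*a^3 - 81*a^2 + 148*a + 180)/(a^10 - 12*a^9 + 42*a^8 + 36*a^7 - 519*a^6 + 720*a^5 + 1556*a^4 - 4416*a^3 + 432*a^2 + 6912*a - 5184)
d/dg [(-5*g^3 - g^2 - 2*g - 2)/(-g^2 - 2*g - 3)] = (5*g^4 + 20*g^3 + 45*g^2 + 2*g + 2)/(g^4 + 4*g^3 + 10*g^2 + 12*g + 9)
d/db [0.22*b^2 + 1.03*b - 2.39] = 0.44*b + 1.03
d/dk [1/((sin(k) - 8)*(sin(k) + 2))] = 2*(3 - sin(k))*cos(k)/((sin(k) - 8)^2*(sin(k) + 2)^2)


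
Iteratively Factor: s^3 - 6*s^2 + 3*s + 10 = (s - 2)*(s^2 - 4*s - 5) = (s - 5)*(s - 2)*(s + 1)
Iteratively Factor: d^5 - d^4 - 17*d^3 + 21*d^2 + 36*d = (d - 3)*(d^4 + 2*d^3 - 11*d^2 - 12*d) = (d - 3)^2*(d^3 + 5*d^2 + 4*d) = (d - 3)^2*(d + 4)*(d^2 + d) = d*(d - 3)^2*(d + 4)*(d + 1)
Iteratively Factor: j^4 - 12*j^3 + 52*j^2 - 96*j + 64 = (j - 4)*(j^3 - 8*j^2 + 20*j - 16) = (j - 4)*(j - 2)*(j^2 - 6*j + 8) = (j - 4)^2*(j - 2)*(j - 2)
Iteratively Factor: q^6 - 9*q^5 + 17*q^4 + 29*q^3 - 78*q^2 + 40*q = (q)*(q^5 - 9*q^4 + 17*q^3 + 29*q^2 - 78*q + 40) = q*(q - 1)*(q^4 - 8*q^3 + 9*q^2 + 38*q - 40) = q*(q - 1)^2*(q^3 - 7*q^2 + 2*q + 40) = q*(q - 1)^2*(q + 2)*(q^2 - 9*q + 20) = q*(q - 4)*(q - 1)^2*(q + 2)*(q - 5)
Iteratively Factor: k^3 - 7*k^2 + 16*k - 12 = (k - 2)*(k^2 - 5*k + 6) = (k - 3)*(k - 2)*(k - 2)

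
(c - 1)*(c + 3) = c^2 + 2*c - 3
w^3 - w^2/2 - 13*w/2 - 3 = (w - 3)*(w + 1/2)*(w + 2)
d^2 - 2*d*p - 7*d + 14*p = (d - 7)*(d - 2*p)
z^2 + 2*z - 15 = (z - 3)*(z + 5)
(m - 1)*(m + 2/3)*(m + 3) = m^3 + 8*m^2/3 - 5*m/3 - 2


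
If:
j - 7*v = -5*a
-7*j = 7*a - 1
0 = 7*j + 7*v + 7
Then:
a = 19/7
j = -18/7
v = 11/7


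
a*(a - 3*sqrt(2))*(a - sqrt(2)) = a^3 - 4*sqrt(2)*a^2 + 6*a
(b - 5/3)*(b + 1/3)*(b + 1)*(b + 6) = b^4 + 17*b^3/3 - 35*b^2/9 - 107*b/9 - 10/3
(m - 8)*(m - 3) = m^2 - 11*m + 24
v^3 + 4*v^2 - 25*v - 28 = (v - 4)*(v + 1)*(v + 7)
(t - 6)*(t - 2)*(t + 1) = t^3 - 7*t^2 + 4*t + 12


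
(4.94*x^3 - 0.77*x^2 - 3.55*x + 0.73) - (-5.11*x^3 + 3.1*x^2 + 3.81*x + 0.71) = 10.05*x^3 - 3.87*x^2 - 7.36*x + 0.02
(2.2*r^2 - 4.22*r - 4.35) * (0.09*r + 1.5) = 0.198*r^3 + 2.9202*r^2 - 6.7215*r - 6.525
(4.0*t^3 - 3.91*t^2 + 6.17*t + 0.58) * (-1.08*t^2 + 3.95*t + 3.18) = -4.32*t^5 + 20.0228*t^4 - 9.3881*t^3 + 11.3113*t^2 + 21.9116*t + 1.8444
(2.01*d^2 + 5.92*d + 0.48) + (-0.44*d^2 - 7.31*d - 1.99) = 1.57*d^2 - 1.39*d - 1.51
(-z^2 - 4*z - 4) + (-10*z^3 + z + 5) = -10*z^3 - z^2 - 3*z + 1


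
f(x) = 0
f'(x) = 0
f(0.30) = 0.00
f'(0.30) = 0.00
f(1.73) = 0.00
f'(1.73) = 0.00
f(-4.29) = 0.00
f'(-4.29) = 0.00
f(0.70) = 0.00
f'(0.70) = 0.00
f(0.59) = 0.00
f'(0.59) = 0.00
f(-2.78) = 0.00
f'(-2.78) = 0.00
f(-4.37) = 0.00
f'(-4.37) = 0.00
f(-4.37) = 0.00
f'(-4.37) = 0.00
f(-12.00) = 0.00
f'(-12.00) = 0.00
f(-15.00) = 0.00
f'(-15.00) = 0.00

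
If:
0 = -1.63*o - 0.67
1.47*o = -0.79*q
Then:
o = -0.41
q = 0.76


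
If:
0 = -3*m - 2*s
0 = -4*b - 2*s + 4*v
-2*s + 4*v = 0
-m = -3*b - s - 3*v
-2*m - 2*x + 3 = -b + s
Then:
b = 0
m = 0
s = 0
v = 0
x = 3/2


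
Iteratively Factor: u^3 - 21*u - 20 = (u - 5)*(u^2 + 5*u + 4) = (u - 5)*(u + 4)*(u + 1)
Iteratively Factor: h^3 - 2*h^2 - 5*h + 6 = (h - 1)*(h^2 - h - 6) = (h - 3)*(h - 1)*(h + 2)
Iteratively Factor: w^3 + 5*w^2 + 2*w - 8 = (w - 1)*(w^2 + 6*w + 8) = (w - 1)*(w + 4)*(w + 2)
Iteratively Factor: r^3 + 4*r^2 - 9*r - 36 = (r - 3)*(r^2 + 7*r + 12) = (r - 3)*(r + 4)*(r + 3)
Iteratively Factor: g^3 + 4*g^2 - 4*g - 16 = (g + 4)*(g^2 - 4) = (g + 2)*(g + 4)*(g - 2)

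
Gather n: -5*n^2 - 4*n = -5*n^2 - 4*n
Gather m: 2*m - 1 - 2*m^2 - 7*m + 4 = -2*m^2 - 5*m + 3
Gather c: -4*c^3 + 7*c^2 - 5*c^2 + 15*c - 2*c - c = -4*c^3 + 2*c^2 + 12*c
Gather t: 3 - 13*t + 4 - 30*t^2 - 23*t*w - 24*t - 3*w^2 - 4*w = -30*t^2 + t*(-23*w - 37) - 3*w^2 - 4*w + 7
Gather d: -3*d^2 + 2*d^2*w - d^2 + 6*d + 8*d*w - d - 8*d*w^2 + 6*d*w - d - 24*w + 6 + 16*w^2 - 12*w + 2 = d^2*(2*w - 4) + d*(-8*w^2 + 14*w + 4) + 16*w^2 - 36*w + 8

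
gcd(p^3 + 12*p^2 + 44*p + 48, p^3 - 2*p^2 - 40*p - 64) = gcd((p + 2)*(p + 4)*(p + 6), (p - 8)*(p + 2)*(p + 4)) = p^2 + 6*p + 8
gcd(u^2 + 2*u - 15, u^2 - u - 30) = u + 5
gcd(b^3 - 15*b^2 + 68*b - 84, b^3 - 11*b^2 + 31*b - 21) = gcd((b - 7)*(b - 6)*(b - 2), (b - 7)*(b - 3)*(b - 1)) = b - 7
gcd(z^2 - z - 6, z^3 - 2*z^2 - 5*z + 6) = z^2 - z - 6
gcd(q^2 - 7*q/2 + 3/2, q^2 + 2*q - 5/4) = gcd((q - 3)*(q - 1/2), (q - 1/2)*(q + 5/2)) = q - 1/2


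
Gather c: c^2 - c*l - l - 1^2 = c^2 - c*l - l - 1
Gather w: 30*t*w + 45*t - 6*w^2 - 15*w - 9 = 45*t - 6*w^2 + w*(30*t - 15) - 9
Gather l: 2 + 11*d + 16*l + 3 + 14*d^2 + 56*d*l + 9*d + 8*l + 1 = 14*d^2 + 20*d + l*(56*d + 24) + 6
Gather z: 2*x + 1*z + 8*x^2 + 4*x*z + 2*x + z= 8*x^2 + 4*x + z*(4*x + 2)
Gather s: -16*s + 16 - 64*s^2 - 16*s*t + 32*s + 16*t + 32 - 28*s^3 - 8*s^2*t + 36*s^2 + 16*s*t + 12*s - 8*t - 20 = -28*s^3 + s^2*(-8*t - 28) + 28*s + 8*t + 28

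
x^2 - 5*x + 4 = (x - 4)*(x - 1)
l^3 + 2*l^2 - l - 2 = (l - 1)*(l + 1)*(l + 2)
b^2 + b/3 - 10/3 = (b - 5/3)*(b + 2)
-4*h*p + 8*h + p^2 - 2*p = (-4*h + p)*(p - 2)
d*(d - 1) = d^2 - d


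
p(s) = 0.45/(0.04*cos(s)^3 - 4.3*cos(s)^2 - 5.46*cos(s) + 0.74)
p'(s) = 0.45*(0.12*sin(s)*cos(s)^2 - 8.6*sin(s)*cos(s) - 5.46*sin(s))/(0.04*cos(s)^3 - 4.3*cos(s)^2 - 5.46*cos(s) + 0.74)^2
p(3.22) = 0.24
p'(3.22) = -0.03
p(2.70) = 0.21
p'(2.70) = 0.10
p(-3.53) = 0.22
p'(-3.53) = 0.10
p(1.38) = -1.00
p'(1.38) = -15.48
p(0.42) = -0.06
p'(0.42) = -0.04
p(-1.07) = -0.16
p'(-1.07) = 0.46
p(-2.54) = 0.20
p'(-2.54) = -0.08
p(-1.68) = 0.35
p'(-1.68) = 1.23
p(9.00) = 0.21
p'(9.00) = 0.10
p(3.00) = 0.24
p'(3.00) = 0.06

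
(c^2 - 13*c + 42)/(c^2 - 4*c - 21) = (c - 6)/(c + 3)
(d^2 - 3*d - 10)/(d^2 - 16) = (d^2 - 3*d - 10)/(d^2 - 16)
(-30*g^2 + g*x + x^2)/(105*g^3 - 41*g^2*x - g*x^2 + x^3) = (6*g + x)/(-21*g^2 + 4*g*x + x^2)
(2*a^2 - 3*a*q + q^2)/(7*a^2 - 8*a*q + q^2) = (-2*a + q)/(-7*a + q)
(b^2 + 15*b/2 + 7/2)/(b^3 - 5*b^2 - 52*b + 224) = (b + 1/2)/(b^2 - 12*b + 32)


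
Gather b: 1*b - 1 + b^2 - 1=b^2 + b - 2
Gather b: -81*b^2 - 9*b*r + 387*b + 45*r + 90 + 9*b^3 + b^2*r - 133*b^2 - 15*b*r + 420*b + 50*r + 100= 9*b^3 + b^2*(r - 214) + b*(807 - 24*r) + 95*r + 190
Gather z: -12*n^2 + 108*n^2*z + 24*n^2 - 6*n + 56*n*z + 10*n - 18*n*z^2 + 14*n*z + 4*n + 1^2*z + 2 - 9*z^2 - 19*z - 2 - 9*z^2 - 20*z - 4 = 12*n^2 + 8*n + z^2*(-18*n - 18) + z*(108*n^2 + 70*n - 38) - 4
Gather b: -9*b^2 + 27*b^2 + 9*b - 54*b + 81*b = 18*b^2 + 36*b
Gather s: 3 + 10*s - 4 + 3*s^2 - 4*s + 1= 3*s^2 + 6*s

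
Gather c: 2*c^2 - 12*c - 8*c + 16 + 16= 2*c^2 - 20*c + 32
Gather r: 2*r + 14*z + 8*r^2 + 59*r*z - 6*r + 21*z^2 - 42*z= 8*r^2 + r*(59*z - 4) + 21*z^2 - 28*z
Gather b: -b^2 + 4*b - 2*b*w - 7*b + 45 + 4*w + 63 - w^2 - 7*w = -b^2 + b*(-2*w - 3) - w^2 - 3*w + 108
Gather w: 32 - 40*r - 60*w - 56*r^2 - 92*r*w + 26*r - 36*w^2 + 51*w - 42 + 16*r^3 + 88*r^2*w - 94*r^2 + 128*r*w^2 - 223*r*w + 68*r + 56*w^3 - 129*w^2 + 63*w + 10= 16*r^3 - 150*r^2 + 54*r + 56*w^3 + w^2*(128*r - 165) + w*(88*r^2 - 315*r + 54)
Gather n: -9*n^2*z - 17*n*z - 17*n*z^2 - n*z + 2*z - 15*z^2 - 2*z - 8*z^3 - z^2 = -9*n^2*z + n*(-17*z^2 - 18*z) - 8*z^3 - 16*z^2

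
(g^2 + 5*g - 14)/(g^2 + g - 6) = (g + 7)/(g + 3)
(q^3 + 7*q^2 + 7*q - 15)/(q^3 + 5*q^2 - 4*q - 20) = (q^2 + 2*q - 3)/(q^2 - 4)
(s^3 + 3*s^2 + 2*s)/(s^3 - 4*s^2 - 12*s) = (s + 1)/(s - 6)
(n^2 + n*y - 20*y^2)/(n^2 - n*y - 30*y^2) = (-n + 4*y)/(-n + 6*y)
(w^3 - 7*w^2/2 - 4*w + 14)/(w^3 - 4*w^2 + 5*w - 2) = (w^2 - 3*w/2 - 7)/(w^2 - 2*w + 1)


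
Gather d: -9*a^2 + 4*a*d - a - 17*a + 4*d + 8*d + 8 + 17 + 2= -9*a^2 - 18*a + d*(4*a + 12) + 27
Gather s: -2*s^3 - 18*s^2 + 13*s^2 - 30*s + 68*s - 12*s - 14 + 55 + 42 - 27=-2*s^3 - 5*s^2 + 26*s + 56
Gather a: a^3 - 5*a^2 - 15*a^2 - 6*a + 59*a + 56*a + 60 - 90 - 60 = a^3 - 20*a^2 + 109*a - 90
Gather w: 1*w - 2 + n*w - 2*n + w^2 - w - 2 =n*w - 2*n + w^2 - 4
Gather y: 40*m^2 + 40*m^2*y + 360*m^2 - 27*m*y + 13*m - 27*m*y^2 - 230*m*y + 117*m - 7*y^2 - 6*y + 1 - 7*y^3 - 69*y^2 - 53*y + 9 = 400*m^2 + 130*m - 7*y^3 + y^2*(-27*m - 76) + y*(40*m^2 - 257*m - 59) + 10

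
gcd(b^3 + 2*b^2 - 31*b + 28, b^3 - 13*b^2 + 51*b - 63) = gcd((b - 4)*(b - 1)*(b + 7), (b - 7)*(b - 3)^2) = 1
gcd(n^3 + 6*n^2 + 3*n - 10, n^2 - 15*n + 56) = 1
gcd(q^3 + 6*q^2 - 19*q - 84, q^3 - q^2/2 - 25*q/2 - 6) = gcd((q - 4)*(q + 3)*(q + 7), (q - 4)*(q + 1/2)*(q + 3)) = q^2 - q - 12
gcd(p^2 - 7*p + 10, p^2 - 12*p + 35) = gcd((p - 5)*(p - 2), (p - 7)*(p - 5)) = p - 5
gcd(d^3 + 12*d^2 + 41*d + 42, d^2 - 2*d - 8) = d + 2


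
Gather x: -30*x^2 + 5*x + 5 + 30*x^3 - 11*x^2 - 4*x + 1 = 30*x^3 - 41*x^2 + x + 6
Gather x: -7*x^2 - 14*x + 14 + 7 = -7*x^2 - 14*x + 21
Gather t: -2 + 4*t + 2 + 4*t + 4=8*t + 4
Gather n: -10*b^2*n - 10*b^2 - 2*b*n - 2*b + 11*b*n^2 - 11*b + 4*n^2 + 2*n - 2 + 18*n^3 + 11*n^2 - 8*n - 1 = -10*b^2 - 13*b + 18*n^3 + n^2*(11*b + 15) + n*(-10*b^2 - 2*b - 6) - 3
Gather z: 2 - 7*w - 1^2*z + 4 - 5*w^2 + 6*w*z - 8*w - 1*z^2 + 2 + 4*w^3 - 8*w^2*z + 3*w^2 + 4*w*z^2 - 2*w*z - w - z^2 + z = 4*w^3 - 2*w^2 - 16*w + z^2*(4*w - 2) + z*(-8*w^2 + 4*w) + 8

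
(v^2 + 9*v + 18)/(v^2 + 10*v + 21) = (v + 6)/(v + 7)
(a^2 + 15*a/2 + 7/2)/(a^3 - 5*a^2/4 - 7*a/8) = 4*(a + 7)/(a*(4*a - 7))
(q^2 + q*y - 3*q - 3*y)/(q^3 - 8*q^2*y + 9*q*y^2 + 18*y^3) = (q - 3)/(q^2 - 9*q*y + 18*y^2)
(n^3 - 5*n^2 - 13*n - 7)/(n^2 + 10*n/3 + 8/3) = 3*(n^3 - 5*n^2 - 13*n - 7)/(3*n^2 + 10*n + 8)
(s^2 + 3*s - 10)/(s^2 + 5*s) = (s - 2)/s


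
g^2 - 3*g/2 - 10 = (g - 4)*(g + 5/2)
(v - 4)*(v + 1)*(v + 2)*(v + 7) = v^4 + 6*v^3 - 17*v^2 - 78*v - 56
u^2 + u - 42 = (u - 6)*(u + 7)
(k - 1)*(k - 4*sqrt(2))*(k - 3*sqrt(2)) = k^3 - 7*sqrt(2)*k^2 - k^2 + 7*sqrt(2)*k + 24*k - 24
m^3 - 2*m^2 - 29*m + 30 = (m - 6)*(m - 1)*(m + 5)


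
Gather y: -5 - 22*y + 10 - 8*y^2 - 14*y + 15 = -8*y^2 - 36*y + 20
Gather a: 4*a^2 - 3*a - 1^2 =4*a^2 - 3*a - 1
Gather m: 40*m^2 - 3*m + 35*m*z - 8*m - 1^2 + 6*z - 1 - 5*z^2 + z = 40*m^2 + m*(35*z - 11) - 5*z^2 + 7*z - 2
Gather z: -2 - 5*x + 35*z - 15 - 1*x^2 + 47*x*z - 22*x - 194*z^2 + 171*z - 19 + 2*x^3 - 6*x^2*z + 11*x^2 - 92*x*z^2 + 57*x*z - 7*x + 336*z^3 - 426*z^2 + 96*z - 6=2*x^3 + 10*x^2 - 34*x + 336*z^3 + z^2*(-92*x - 620) + z*(-6*x^2 + 104*x + 302) - 42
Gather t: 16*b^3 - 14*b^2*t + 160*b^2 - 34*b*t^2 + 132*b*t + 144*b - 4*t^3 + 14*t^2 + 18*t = 16*b^3 + 160*b^2 + 144*b - 4*t^3 + t^2*(14 - 34*b) + t*(-14*b^2 + 132*b + 18)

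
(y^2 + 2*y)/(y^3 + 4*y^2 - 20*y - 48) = y/(y^2 + 2*y - 24)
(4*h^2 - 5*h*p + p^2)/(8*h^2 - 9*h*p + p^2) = (-4*h + p)/(-8*h + p)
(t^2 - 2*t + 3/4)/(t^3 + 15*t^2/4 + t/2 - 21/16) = 4*(2*t - 3)/(8*t^2 + 34*t + 21)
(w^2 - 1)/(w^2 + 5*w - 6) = (w + 1)/(w + 6)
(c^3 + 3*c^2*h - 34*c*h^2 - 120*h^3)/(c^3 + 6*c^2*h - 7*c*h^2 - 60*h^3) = (c - 6*h)/(c - 3*h)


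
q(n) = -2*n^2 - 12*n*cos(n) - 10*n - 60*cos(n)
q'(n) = 12*n*sin(n) - 4*n + 60*sin(n) - 12*cos(n) - 10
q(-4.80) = 1.71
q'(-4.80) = 10.54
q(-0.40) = -47.16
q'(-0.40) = -40.95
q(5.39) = -190.17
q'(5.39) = -136.22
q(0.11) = -62.07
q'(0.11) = -15.64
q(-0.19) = -54.85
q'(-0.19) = -31.92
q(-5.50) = -1.25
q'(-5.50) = -0.74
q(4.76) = -98.49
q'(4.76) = -146.60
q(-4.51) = 5.60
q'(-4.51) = 16.21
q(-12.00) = -97.12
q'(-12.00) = -17.20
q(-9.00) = -115.73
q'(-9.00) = 56.72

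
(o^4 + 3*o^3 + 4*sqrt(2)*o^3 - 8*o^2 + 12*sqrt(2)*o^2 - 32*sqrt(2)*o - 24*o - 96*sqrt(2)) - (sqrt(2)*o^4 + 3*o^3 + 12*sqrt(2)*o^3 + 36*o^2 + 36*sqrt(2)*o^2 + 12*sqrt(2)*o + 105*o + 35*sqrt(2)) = -sqrt(2)*o^4 + o^4 - 8*sqrt(2)*o^3 - 44*o^2 - 24*sqrt(2)*o^2 - 129*o - 44*sqrt(2)*o - 131*sqrt(2)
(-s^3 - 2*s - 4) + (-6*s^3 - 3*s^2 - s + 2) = -7*s^3 - 3*s^2 - 3*s - 2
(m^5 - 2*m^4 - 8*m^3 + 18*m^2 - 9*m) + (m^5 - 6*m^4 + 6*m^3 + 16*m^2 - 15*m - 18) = 2*m^5 - 8*m^4 - 2*m^3 + 34*m^2 - 24*m - 18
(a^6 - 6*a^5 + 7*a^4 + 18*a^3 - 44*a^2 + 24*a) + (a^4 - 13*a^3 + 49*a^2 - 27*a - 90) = a^6 - 6*a^5 + 8*a^4 + 5*a^3 + 5*a^2 - 3*a - 90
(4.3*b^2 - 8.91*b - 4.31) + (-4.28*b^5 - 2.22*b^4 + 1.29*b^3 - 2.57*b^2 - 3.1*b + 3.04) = -4.28*b^5 - 2.22*b^4 + 1.29*b^3 + 1.73*b^2 - 12.01*b - 1.27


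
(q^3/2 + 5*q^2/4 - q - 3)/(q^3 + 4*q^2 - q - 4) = (q^3/2 + 5*q^2/4 - q - 3)/(q^3 + 4*q^2 - q - 4)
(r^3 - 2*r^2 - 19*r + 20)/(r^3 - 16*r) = (r^2 - 6*r + 5)/(r*(r - 4))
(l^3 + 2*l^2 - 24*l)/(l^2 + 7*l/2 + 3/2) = 2*l*(l^2 + 2*l - 24)/(2*l^2 + 7*l + 3)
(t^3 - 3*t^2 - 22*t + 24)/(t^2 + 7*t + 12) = (t^2 - 7*t + 6)/(t + 3)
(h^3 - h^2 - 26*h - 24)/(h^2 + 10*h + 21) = (h^3 - h^2 - 26*h - 24)/(h^2 + 10*h + 21)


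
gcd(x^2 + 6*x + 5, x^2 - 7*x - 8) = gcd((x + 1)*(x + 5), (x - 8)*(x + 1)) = x + 1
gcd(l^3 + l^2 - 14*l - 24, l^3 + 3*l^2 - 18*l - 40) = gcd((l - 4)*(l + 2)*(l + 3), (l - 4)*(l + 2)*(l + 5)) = l^2 - 2*l - 8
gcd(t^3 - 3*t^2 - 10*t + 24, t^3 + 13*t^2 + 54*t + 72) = t + 3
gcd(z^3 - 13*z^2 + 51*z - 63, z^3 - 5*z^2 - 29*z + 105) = z^2 - 10*z + 21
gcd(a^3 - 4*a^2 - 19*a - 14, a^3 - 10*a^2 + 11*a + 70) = a^2 - 5*a - 14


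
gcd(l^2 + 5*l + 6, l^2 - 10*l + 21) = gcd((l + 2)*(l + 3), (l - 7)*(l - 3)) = 1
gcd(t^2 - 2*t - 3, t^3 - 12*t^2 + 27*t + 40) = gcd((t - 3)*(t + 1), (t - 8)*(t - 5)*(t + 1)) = t + 1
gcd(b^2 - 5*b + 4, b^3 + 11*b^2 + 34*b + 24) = 1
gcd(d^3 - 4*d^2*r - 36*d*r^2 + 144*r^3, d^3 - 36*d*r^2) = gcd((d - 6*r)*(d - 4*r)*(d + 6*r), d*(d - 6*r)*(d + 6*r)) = -d^2 + 36*r^2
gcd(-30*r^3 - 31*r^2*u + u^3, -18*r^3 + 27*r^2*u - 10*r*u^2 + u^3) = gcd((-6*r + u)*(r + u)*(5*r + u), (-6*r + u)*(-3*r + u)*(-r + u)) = 6*r - u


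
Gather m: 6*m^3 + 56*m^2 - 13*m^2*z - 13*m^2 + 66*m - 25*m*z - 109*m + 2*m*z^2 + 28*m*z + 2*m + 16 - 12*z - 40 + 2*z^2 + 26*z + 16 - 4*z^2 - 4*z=6*m^3 + m^2*(43 - 13*z) + m*(2*z^2 + 3*z - 41) - 2*z^2 + 10*z - 8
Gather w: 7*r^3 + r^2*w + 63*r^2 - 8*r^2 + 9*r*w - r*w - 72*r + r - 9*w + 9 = 7*r^3 + 55*r^2 - 71*r + w*(r^2 + 8*r - 9) + 9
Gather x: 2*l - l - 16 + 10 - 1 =l - 7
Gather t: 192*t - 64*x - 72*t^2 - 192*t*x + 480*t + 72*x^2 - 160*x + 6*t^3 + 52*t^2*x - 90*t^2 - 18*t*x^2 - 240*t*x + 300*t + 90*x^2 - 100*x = 6*t^3 + t^2*(52*x - 162) + t*(-18*x^2 - 432*x + 972) + 162*x^2 - 324*x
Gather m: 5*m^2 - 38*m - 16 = 5*m^2 - 38*m - 16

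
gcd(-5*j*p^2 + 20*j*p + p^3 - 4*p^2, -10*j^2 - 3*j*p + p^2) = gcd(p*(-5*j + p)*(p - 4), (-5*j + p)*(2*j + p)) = -5*j + p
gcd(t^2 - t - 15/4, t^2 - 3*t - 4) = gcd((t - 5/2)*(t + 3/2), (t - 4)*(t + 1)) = 1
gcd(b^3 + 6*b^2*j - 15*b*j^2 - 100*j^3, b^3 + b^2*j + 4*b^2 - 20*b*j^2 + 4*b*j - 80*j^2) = b^2 + b*j - 20*j^2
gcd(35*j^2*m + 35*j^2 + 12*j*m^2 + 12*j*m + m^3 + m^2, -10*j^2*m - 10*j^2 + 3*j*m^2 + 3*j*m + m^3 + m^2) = 5*j*m + 5*j + m^2 + m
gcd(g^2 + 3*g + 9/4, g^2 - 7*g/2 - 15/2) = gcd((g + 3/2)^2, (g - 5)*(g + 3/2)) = g + 3/2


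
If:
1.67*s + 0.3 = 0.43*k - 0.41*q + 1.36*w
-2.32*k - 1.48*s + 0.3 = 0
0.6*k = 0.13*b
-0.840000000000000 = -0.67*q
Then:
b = 1.74531297102797 - 2.05946753432787*w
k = 0.378151143722727 - 0.446217965771038*w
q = 1.25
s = 0.699476811208655*w - 0.390074765835626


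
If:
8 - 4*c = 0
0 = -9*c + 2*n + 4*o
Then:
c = 2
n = 9 - 2*o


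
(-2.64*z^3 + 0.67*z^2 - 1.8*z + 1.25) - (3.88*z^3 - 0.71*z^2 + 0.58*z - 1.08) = -6.52*z^3 + 1.38*z^2 - 2.38*z + 2.33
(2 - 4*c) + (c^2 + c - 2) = c^2 - 3*c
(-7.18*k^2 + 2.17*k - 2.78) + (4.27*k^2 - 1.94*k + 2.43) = -2.91*k^2 + 0.23*k - 0.35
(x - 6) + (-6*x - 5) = -5*x - 11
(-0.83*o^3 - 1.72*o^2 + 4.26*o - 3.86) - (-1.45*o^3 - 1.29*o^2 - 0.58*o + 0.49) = 0.62*o^3 - 0.43*o^2 + 4.84*o - 4.35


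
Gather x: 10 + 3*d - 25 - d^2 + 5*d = -d^2 + 8*d - 15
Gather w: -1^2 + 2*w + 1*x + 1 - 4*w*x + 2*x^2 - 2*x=w*(2 - 4*x) + 2*x^2 - x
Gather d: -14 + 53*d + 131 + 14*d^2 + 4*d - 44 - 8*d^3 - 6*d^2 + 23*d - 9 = -8*d^3 + 8*d^2 + 80*d + 64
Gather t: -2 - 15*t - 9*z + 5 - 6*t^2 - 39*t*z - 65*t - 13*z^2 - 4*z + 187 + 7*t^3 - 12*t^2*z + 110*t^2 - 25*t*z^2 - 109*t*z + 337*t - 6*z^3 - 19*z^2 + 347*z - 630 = 7*t^3 + t^2*(104 - 12*z) + t*(-25*z^2 - 148*z + 257) - 6*z^3 - 32*z^2 + 334*z - 440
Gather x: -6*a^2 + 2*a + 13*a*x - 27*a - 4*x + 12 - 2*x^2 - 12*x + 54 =-6*a^2 - 25*a - 2*x^2 + x*(13*a - 16) + 66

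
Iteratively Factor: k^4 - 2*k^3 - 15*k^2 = (k - 5)*(k^3 + 3*k^2) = k*(k - 5)*(k^2 + 3*k) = k*(k - 5)*(k + 3)*(k)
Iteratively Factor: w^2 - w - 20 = (w - 5)*(w + 4)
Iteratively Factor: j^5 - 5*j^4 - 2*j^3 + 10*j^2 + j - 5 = (j - 1)*(j^4 - 4*j^3 - 6*j^2 + 4*j + 5) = (j - 5)*(j - 1)*(j^3 + j^2 - j - 1) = (j - 5)*(j - 1)^2*(j^2 + 2*j + 1) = (j - 5)*(j - 1)^2*(j + 1)*(j + 1)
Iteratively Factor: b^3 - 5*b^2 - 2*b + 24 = (b + 2)*(b^2 - 7*b + 12) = (b - 3)*(b + 2)*(b - 4)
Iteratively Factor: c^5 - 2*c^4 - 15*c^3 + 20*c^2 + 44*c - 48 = (c + 3)*(c^4 - 5*c^3 + 20*c - 16) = (c + 2)*(c + 3)*(c^3 - 7*c^2 + 14*c - 8) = (c - 4)*(c + 2)*(c + 3)*(c^2 - 3*c + 2) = (c - 4)*(c - 2)*(c + 2)*(c + 3)*(c - 1)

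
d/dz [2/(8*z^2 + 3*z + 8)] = 2*(-16*z - 3)/(8*z^2 + 3*z + 8)^2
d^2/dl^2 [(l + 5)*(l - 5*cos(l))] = (5*l + 25)*cos(l) + 10*sin(l) + 2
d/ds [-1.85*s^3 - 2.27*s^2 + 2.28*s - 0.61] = -5.55*s^2 - 4.54*s + 2.28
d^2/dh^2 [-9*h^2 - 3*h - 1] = -18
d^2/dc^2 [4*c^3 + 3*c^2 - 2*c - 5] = 24*c + 6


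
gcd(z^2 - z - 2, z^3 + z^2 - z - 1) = z + 1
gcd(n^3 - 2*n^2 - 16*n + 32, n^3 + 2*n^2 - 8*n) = n^2 + 2*n - 8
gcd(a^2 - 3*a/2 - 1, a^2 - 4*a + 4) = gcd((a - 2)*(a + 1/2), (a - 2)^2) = a - 2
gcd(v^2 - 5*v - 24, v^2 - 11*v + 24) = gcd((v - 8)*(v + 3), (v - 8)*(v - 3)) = v - 8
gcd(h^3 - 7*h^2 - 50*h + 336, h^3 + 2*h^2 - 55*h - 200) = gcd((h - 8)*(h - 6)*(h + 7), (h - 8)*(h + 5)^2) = h - 8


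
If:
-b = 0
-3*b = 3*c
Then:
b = 0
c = 0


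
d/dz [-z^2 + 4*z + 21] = 4 - 2*z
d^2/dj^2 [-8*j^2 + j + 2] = -16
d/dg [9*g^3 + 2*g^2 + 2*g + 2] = 27*g^2 + 4*g + 2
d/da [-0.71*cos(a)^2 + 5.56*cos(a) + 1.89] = (1.42*cos(a) - 5.56)*sin(a)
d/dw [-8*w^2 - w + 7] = -16*w - 1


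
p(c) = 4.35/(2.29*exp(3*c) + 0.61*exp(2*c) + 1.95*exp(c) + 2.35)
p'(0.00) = -0.84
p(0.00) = 0.60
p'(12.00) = 0.00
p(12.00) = 0.00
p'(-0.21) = -0.85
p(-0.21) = 0.78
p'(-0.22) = -0.85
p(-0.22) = 0.79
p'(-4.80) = -0.01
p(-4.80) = 1.84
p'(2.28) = -0.01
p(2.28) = 0.00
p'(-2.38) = -0.13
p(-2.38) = 1.71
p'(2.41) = -0.00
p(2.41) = 0.00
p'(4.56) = -0.00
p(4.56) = 0.00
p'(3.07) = -0.00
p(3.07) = 0.00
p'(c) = 4.35*(-6.87*exp(3*c) - 1.22*exp(2*c) - 1.95*exp(c))/(2.29*exp(3*c) + 0.61*exp(2*c) + 1.95*exp(c) + 2.35)^2 = (-29.8845*exp(2*c) - 5.307*exp(c) - 8.4825)*exp(c)/(2.29*exp(3*c) + 0.61*exp(2*c) + 1.95*exp(c) + 2.35)^2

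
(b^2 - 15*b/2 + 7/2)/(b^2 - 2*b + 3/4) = 2*(b - 7)/(2*b - 3)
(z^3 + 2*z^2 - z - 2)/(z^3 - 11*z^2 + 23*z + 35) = (z^2 + z - 2)/(z^2 - 12*z + 35)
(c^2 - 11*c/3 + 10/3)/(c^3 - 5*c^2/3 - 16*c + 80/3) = (c - 2)/(c^2 - 16)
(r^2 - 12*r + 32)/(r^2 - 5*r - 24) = (r - 4)/(r + 3)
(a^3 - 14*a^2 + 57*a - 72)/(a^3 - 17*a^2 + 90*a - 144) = (a - 3)/(a - 6)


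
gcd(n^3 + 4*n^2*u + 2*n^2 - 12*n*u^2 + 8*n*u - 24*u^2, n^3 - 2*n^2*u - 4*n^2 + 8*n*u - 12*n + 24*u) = -n^2 + 2*n*u - 2*n + 4*u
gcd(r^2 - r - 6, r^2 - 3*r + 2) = 1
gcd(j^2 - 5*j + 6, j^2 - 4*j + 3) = j - 3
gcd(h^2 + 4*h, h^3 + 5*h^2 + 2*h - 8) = h + 4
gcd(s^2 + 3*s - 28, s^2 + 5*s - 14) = s + 7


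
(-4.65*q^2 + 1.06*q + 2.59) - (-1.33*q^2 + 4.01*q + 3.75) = -3.32*q^2 - 2.95*q - 1.16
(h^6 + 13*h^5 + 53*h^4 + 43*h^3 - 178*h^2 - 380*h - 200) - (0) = h^6 + 13*h^5 + 53*h^4 + 43*h^3 - 178*h^2 - 380*h - 200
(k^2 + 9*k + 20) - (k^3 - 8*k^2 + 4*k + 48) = -k^3 + 9*k^2 + 5*k - 28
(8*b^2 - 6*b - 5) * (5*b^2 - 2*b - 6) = 40*b^4 - 46*b^3 - 61*b^2 + 46*b + 30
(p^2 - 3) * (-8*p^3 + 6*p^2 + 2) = -8*p^5 + 6*p^4 + 24*p^3 - 16*p^2 - 6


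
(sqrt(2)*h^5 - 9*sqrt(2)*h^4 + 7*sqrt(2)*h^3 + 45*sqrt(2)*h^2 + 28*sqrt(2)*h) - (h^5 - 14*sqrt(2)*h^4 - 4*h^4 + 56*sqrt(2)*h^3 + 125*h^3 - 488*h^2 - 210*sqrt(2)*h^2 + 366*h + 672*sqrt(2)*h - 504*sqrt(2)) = -h^5 + sqrt(2)*h^5 + 4*h^4 + 5*sqrt(2)*h^4 - 125*h^3 - 49*sqrt(2)*h^3 + 255*sqrt(2)*h^2 + 488*h^2 - 644*sqrt(2)*h - 366*h + 504*sqrt(2)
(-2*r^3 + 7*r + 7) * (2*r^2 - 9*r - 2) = -4*r^5 + 18*r^4 + 18*r^3 - 49*r^2 - 77*r - 14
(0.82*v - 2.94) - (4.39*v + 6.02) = -3.57*v - 8.96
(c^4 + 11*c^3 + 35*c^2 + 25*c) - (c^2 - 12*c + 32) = c^4 + 11*c^3 + 34*c^2 + 37*c - 32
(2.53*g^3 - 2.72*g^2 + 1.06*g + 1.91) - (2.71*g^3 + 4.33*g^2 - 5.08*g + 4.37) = -0.18*g^3 - 7.05*g^2 + 6.14*g - 2.46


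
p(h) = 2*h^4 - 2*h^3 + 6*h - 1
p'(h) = 8*h^3 - 6*h^2 + 6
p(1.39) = 9.43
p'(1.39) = 15.89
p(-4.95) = 1412.62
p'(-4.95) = -1111.31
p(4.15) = 474.18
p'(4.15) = 474.45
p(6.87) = 3846.83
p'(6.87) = 2316.76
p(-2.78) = 144.75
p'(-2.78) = -212.25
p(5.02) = 1046.23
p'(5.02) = 866.85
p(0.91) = 4.32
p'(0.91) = 7.06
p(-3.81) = 508.19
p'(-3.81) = -523.55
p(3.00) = 125.00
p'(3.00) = 168.00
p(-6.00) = 2987.00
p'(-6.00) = -1938.00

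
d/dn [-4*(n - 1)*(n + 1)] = -8*n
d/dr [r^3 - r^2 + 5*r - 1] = 3*r^2 - 2*r + 5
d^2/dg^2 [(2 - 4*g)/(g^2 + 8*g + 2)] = 4*(-4*(g + 4)^2*(2*g - 1) + 3*(2*g + 5)*(g^2 + 8*g + 2))/(g^2 + 8*g + 2)^3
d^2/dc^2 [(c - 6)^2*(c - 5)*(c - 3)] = 12*c^2 - 120*c + 294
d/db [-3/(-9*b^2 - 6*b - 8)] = 18*(-3*b - 1)/(9*b^2 + 6*b + 8)^2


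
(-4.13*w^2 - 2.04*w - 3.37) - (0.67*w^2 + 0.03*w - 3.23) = -4.8*w^2 - 2.07*w - 0.14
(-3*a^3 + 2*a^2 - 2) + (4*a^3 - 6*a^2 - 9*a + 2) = a^3 - 4*a^2 - 9*a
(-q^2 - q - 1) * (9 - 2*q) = 2*q^3 - 7*q^2 - 7*q - 9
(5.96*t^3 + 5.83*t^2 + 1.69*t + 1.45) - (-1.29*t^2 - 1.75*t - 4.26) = 5.96*t^3 + 7.12*t^2 + 3.44*t + 5.71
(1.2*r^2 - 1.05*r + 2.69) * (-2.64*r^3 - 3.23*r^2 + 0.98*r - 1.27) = -3.168*r^5 - 1.104*r^4 - 2.5341*r^3 - 11.2417*r^2 + 3.9697*r - 3.4163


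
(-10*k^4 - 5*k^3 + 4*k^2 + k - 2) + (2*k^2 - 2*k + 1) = -10*k^4 - 5*k^3 + 6*k^2 - k - 1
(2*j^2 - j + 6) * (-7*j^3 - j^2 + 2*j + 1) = -14*j^5 + 5*j^4 - 37*j^3 - 6*j^2 + 11*j + 6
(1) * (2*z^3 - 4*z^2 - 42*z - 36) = 2*z^3 - 4*z^2 - 42*z - 36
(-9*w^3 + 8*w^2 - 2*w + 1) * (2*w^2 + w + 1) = -18*w^5 + 7*w^4 - 5*w^3 + 8*w^2 - w + 1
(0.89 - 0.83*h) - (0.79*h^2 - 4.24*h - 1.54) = -0.79*h^2 + 3.41*h + 2.43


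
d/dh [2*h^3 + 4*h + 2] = 6*h^2 + 4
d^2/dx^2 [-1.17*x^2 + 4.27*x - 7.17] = -2.34000000000000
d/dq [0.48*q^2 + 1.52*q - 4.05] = 0.96*q + 1.52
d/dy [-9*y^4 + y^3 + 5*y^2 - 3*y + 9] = -36*y^3 + 3*y^2 + 10*y - 3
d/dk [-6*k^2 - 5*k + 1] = -12*k - 5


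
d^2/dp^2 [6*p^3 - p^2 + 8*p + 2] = 36*p - 2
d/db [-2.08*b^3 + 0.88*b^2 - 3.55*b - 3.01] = -6.24*b^2 + 1.76*b - 3.55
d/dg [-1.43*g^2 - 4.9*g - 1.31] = -2.86*g - 4.9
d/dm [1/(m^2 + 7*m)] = (-2*m - 7)/(m^2*(m + 7)^2)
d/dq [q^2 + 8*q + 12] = 2*q + 8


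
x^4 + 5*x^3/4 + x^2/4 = x^2*(x + 1/4)*(x + 1)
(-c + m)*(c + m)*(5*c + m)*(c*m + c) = -5*c^4*m - 5*c^4 - c^3*m^2 - c^3*m + 5*c^2*m^3 + 5*c^2*m^2 + c*m^4 + c*m^3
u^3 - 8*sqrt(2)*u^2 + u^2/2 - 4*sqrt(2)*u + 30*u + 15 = (u + 1/2)*(u - 5*sqrt(2))*(u - 3*sqrt(2))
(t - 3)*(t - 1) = t^2 - 4*t + 3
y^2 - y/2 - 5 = (y - 5/2)*(y + 2)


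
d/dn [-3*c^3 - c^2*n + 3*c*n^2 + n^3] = -c^2 + 6*c*n + 3*n^2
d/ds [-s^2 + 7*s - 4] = 7 - 2*s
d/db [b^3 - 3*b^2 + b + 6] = 3*b^2 - 6*b + 1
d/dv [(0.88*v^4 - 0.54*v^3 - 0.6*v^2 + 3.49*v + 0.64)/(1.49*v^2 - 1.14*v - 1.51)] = (2.6224*v^5 - 3.8142*v^4 - 4.084*v^3 - 2.0699*v^2 - 0.0952000000000002*v - 4.5403)/(2.2201*v^4 - 3.3972*v^3 - 3.2002*v^2 + 3.4428*v + 2.2801)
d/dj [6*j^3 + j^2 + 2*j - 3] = 18*j^2 + 2*j + 2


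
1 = 1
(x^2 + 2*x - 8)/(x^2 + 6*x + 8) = (x - 2)/(x + 2)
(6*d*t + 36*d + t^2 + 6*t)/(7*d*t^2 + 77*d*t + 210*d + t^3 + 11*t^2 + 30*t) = (6*d + t)/(7*d*t + 35*d + t^2 + 5*t)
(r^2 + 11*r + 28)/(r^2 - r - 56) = (r + 4)/(r - 8)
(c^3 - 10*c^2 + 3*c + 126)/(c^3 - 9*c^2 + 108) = (c - 7)/(c - 6)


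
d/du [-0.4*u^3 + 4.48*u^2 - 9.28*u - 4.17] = -1.2*u^2 + 8.96*u - 9.28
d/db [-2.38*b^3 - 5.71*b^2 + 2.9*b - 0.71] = -7.14*b^2 - 11.42*b + 2.9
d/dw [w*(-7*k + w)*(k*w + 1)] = -14*k^2*w + 3*k*w^2 - 7*k + 2*w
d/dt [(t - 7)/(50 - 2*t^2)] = (-t^2 + 2*t*(t - 7) + 25)/(2*(t^2 - 25)^2)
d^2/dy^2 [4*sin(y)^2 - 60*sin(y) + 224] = 60*sin(y) + 8*cos(2*y)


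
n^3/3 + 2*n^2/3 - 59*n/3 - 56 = (n/3 + 1)*(n - 8)*(n + 7)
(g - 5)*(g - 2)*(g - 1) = g^3 - 8*g^2 + 17*g - 10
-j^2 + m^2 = (-j + m)*(j + m)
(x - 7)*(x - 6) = x^2 - 13*x + 42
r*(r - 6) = r^2 - 6*r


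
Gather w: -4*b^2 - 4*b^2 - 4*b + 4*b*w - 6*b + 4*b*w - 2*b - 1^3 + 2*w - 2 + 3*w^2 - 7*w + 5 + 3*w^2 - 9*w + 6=-8*b^2 - 12*b + 6*w^2 + w*(8*b - 14) + 8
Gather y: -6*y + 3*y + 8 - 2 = 6 - 3*y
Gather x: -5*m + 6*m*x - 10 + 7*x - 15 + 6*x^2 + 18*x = -5*m + 6*x^2 + x*(6*m + 25) - 25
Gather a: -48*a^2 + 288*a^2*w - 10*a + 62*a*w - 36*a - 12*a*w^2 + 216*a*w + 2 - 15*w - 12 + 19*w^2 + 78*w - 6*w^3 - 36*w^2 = a^2*(288*w - 48) + a*(-12*w^2 + 278*w - 46) - 6*w^3 - 17*w^2 + 63*w - 10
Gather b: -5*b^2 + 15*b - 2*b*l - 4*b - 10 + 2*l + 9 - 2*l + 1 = -5*b^2 + b*(11 - 2*l)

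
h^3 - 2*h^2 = h^2*(h - 2)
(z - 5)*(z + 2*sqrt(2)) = z^2 - 5*z + 2*sqrt(2)*z - 10*sqrt(2)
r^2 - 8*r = r*(r - 8)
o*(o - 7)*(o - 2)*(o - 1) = o^4 - 10*o^3 + 23*o^2 - 14*o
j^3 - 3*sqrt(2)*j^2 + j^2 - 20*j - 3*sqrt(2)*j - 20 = (j + 1)*(j - 5*sqrt(2))*(j + 2*sqrt(2))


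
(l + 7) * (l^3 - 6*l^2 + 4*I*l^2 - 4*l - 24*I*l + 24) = l^4 + l^3 + 4*I*l^3 - 46*l^2 + 4*I*l^2 - 4*l - 168*I*l + 168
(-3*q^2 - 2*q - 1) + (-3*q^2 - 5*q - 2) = -6*q^2 - 7*q - 3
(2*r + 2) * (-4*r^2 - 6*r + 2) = -8*r^3 - 20*r^2 - 8*r + 4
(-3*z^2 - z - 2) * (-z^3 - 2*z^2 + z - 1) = 3*z^5 + 7*z^4 + z^3 + 6*z^2 - z + 2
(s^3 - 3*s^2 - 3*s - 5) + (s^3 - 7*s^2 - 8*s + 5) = 2*s^3 - 10*s^2 - 11*s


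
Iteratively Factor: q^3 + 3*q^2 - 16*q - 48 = (q + 4)*(q^2 - q - 12) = (q - 4)*(q + 4)*(q + 3)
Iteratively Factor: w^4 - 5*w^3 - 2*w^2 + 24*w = (w - 4)*(w^3 - w^2 - 6*w) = (w - 4)*(w - 3)*(w^2 + 2*w) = w*(w - 4)*(w - 3)*(w + 2)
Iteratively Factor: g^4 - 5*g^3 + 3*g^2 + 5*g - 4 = (g - 1)*(g^3 - 4*g^2 - g + 4) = (g - 1)^2*(g^2 - 3*g - 4) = (g - 1)^2*(g + 1)*(g - 4)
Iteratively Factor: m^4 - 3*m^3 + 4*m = (m - 2)*(m^3 - m^2 - 2*m) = (m - 2)^2*(m^2 + m) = m*(m - 2)^2*(m + 1)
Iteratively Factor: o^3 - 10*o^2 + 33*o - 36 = (o - 3)*(o^2 - 7*o + 12) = (o - 4)*(o - 3)*(o - 3)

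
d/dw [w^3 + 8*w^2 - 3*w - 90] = 3*w^2 + 16*w - 3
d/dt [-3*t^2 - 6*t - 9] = -6*t - 6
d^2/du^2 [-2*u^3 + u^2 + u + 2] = 2 - 12*u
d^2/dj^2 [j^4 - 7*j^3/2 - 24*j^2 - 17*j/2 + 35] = 12*j^2 - 21*j - 48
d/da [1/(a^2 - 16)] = -2*a/(a^2 - 16)^2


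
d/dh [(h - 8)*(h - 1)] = 2*h - 9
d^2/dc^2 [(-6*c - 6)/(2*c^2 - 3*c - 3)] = 12*((c + 1)*(4*c - 3)^2 + (6*c - 1)*(-2*c^2 + 3*c + 3))/(-2*c^2 + 3*c + 3)^3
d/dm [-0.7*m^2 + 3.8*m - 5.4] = 3.8 - 1.4*m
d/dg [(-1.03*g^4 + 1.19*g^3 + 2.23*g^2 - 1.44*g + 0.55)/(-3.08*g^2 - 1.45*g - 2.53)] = (6.3448*g^5 + 0.815300000000001*g^4 + 6.9726*g^3 - 16.7008*g^2 - 7.8958*g + 4.4407)/(9.4864*g^4 + 8.932*g^3 + 17.6873*g^2 + 7.337*g + 6.4009)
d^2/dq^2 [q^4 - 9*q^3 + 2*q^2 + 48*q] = 12*q^2 - 54*q + 4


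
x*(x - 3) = x^2 - 3*x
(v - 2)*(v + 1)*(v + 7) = v^3 + 6*v^2 - 9*v - 14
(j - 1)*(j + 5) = j^2 + 4*j - 5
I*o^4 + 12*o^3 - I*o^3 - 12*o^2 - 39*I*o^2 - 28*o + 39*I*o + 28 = (o - 7*I)*(o - 4*I)*(o - I)*(I*o - I)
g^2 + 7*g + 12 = (g + 3)*(g + 4)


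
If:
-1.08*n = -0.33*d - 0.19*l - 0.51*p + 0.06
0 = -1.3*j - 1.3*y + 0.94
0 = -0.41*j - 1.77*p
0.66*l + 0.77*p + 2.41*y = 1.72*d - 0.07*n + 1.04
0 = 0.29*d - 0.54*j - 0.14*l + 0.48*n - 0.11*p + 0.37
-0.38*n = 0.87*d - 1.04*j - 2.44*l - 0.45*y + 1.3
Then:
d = -0.18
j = 0.44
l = 0.21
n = -0.12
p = -0.10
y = 0.28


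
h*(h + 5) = h^2 + 5*h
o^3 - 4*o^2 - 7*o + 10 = (o - 5)*(o - 1)*(o + 2)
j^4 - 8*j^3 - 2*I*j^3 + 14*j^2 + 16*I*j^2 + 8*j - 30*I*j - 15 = (j - 5)*(j - 3)*(j - I)^2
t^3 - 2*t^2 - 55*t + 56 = (t - 8)*(t - 1)*(t + 7)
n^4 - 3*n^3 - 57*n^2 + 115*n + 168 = (n - 8)*(n - 3)*(n + 1)*(n + 7)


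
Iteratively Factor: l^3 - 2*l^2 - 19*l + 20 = (l - 1)*(l^2 - l - 20) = (l - 5)*(l - 1)*(l + 4)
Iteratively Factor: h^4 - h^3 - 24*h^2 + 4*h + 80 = (h + 2)*(h^3 - 3*h^2 - 18*h + 40) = (h + 2)*(h + 4)*(h^2 - 7*h + 10) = (h - 5)*(h + 2)*(h + 4)*(h - 2)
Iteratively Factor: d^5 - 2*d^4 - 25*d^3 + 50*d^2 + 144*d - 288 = (d + 3)*(d^4 - 5*d^3 - 10*d^2 + 80*d - 96) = (d + 3)*(d + 4)*(d^3 - 9*d^2 + 26*d - 24) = (d - 2)*(d + 3)*(d + 4)*(d^2 - 7*d + 12) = (d - 4)*(d - 2)*(d + 3)*(d + 4)*(d - 3)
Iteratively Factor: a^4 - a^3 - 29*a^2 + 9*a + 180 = (a + 4)*(a^3 - 5*a^2 - 9*a + 45) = (a - 3)*(a + 4)*(a^2 - 2*a - 15) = (a - 3)*(a + 3)*(a + 4)*(a - 5)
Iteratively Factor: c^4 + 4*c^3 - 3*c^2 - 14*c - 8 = (c + 1)*(c^3 + 3*c^2 - 6*c - 8) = (c - 2)*(c + 1)*(c^2 + 5*c + 4) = (c - 2)*(c + 1)*(c + 4)*(c + 1)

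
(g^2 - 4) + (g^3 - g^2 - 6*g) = g^3 - 6*g - 4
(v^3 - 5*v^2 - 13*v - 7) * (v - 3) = v^4 - 8*v^3 + 2*v^2 + 32*v + 21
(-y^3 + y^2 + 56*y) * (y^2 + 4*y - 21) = -y^5 - 3*y^4 + 81*y^3 + 203*y^2 - 1176*y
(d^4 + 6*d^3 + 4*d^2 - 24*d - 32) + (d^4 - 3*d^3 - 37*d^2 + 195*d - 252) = 2*d^4 + 3*d^3 - 33*d^2 + 171*d - 284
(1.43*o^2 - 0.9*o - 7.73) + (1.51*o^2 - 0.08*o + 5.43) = 2.94*o^2 - 0.98*o - 2.3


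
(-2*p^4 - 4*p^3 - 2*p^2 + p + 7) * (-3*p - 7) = 6*p^5 + 26*p^4 + 34*p^3 + 11*p^2 - 28*p - 49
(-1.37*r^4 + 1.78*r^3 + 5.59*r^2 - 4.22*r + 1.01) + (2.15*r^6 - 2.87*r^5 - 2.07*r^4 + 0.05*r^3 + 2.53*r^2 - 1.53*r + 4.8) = 2.15*r^6 - 2.87*r^5 - 3.44*r^4 + 1.83*r^3 + 8.12*r^2 - 5.75*r + 5.81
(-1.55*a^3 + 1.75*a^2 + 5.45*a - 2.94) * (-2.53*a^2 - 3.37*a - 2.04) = 3.9215*a^5 + 0.796000000000001*a^4 - 16.524*a^3 - 14.4983*a^2 - 1.2102*a + 5.9976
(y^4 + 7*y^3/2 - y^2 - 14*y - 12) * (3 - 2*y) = -2*y^5 - 4*y^4 + 25*y^3/2 + 25*y^2 - 18*y - 36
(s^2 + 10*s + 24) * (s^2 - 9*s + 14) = s^4 + s^3 - 52*s^2 - 76*s + 336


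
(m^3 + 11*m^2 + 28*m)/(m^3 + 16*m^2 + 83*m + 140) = m/(m + 5)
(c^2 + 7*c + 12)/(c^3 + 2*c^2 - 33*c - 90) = (c + 4)/(c^2 - c - 30)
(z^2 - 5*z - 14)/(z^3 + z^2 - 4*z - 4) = (z - 7)/(z^2 - z - 2)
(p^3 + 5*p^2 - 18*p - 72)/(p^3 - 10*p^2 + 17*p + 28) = (p^2 + 9*p + 18)/(p^2 - 6*p - 7)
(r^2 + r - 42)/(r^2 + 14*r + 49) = (r - 6)/(r + 7)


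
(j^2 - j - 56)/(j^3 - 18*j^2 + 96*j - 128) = (j + 7)/(j^2 - 10*j + 16)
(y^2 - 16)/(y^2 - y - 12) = (y + 4)/(y + 3)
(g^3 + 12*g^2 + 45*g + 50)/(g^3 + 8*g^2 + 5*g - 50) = (g + 2)/(g - 2)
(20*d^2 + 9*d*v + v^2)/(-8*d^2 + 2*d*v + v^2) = (5*d + v)/(-2*d + v)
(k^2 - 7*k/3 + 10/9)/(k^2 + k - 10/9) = (3*k - 5)/(3*k + 5)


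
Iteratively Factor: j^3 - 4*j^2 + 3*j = (j - 1)*(j^2 - 3*j) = (j - 3)*(j - 1)*(j)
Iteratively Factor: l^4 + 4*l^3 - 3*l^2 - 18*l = (l + 3)*(l^3 + l^2 - 6*l) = (l - 2)*(l + 3)*(l^2 + 3*l) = l*(l - 2)*(l + 3)*(l + 3)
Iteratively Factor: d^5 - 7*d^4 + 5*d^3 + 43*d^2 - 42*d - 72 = (d + 2)*(d^4 - 9*d^3 + 23*d^2 - 3*d - 36) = (d - 3)*(d + 2)*(d^3 - 6*d^2 + 5*d + 12) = (d - 3)^2*(d + 2)*(d^2 - 3*d - 4) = (d - 3)^2*(d + 1)*(d + 2)*(d - 4)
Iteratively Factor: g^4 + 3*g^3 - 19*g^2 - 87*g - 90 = (g + 2)*(g^3 + g^2 - 21*g - 45) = (g - 5)*(g + 2)*(g^2 + 6*g + 9) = (g - 5)*(g + 2)*(g + 3)*(g + 3)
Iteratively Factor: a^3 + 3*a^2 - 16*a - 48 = (a + 3)*(a^2 - 16) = (a - 4)*(a + 3)*(a + 4)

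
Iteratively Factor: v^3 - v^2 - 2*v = (v + 1)*(v^2 - 2*v) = v*(v + 1)*(v - 2)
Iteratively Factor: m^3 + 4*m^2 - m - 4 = (m + 1)*(m^2 + 3*m - 4) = (m - 1)*(m + 1)*(m + 4)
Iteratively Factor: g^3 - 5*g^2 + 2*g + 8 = (g - 2)*(g^2 - 3*g - 4) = (g - 4)*(g - 2)*(g + 1)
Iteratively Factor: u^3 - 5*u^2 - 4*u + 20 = (u + 2)*(u^2 - 7*u + 10) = (u - 2)*(u + 2)*(u - 5)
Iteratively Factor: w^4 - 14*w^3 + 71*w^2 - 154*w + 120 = (w - 5)*(w^3 - 9*w^2 + 26*w - 24) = (w - 5)*(w - 2)*(w^2 - 7*w + 12) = (w - 5)*(w - 4)*(w - 2)*(w - 3)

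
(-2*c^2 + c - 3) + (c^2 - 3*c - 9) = -c^2 - 2*c - 12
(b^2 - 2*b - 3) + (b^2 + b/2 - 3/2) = 2*b^2 - 3*b/2 - 9/2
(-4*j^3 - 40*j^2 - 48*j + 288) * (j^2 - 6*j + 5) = -4*j^5 - 16*j^4 + 172*j^3 + 376*j^2 - 1968*j + 1440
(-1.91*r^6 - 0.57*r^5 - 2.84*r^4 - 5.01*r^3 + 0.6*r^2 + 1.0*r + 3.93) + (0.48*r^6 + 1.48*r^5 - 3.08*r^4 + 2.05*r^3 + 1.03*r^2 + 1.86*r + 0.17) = -1.43*r^6 + 0.91*r^5 - 5.92*r^4 - 2.96*r^3 + 1.63*r^2 + 2.86*r + 4.1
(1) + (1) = 2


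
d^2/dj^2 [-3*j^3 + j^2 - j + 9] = 2 - 18*j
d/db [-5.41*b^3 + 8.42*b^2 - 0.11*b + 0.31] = -16.23*b^2 + 16.84*b - 0.11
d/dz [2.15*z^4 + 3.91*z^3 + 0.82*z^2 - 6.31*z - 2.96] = 8.6*z^3 + 11.73*z^2 + 1.64*z - 6.31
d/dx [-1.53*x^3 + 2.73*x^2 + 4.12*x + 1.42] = -4.59*x^2 + 5.46*x + 4.12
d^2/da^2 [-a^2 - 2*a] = -2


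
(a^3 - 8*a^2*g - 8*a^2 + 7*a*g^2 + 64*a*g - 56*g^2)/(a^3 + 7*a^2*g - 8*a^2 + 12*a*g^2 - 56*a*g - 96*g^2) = (a^2 - 8*a*g + 7*g^2)/(a^2 + 7*a*g + 12*g^2)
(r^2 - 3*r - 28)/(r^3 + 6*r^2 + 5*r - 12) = (r - 7)/(r^2 + 2*r - 3)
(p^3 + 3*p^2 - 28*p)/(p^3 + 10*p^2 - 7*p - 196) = p/(p + 7)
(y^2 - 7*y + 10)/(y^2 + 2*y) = (y^2 - 7*y + 10)/(y*(y + 2))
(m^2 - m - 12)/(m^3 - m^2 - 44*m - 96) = (m - 4)/(m^2 - 4*m - 32)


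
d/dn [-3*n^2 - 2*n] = -6*n - 2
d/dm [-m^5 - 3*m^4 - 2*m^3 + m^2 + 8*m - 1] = -5*m^4 - 12*m^3 - 6*m^2 + 2*m + 8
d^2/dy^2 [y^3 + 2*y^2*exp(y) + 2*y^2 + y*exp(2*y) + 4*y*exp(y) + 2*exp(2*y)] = 2*y^2*exp(y) + 4*y*exp(2*y) + 12*y*exp(y) + 6*y + 12*exp(2*y) + 12*exp(y) + 4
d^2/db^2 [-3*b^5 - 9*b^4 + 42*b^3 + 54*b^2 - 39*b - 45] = -60*b^3 - 108*b^2 + 252*b + 108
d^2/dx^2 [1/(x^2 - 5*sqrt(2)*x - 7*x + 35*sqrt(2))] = 2*(-x^2 + 7*x + 5*sqrt(2)*x + (-2*x + 7 + 5*sqrt(2))^2 - 35*sqrt(2))/(x^2 - 5*sqrt(2)*x - 7*x + 35*sqrt(2))^3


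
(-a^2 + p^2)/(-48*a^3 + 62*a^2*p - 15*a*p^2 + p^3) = (a + p)/(48*a^2 - 14*a*p + p^2)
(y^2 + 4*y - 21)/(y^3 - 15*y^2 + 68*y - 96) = (y + 7)/(y^2 - 12*y + 32)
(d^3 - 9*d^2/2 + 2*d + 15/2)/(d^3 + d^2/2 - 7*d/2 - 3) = (2*d^2 - 11*d + 15)/(2*d^2 - d - 6)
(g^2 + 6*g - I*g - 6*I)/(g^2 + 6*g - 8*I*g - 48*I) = (g - I)/(g - 8*I)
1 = 1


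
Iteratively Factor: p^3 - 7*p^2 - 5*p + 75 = (p + 3)*(p^2 - 10*p + 25) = (p - 5)*(p + 3)*(p - 5)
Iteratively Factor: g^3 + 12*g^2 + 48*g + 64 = (g + 4)*(g^2 + 8*g + 16) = (g + 4)^2*(g + 4)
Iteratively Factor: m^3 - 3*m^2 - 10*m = (m - 5)*(m^2 + 2*m) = (m - 5)*(m + 2)*(m)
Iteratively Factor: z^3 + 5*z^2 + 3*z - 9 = (z - 1)*(z^2 + 6*z + 9) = (z - 1)*(z + 3)*(z + 3)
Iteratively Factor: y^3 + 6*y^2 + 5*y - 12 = (y + 4)*(y^2 + 2*y - 3) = (y + 3)*(y + 4)*(y - 1)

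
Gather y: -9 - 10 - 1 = -20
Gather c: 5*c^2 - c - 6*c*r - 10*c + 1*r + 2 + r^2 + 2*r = 5*c^2 + c*(-6*r - 11) + r^2 + 3*r + 2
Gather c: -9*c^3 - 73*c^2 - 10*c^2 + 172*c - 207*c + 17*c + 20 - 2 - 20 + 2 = -9*c^3 - 83*c^2 - 18*c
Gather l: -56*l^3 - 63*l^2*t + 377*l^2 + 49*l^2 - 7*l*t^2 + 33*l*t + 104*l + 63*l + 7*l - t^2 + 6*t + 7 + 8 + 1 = -56*l^3 + l^2*(426 - 63*t) + l*(-7*t^2 + 33*t + 174) - t^2 + 6*t + 16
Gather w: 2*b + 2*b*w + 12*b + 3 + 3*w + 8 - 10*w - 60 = 14*b + w*(2*b - 7) - 49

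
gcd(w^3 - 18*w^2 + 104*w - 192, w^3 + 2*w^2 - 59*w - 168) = w - 8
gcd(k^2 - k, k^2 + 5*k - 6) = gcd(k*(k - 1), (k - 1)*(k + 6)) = k - 1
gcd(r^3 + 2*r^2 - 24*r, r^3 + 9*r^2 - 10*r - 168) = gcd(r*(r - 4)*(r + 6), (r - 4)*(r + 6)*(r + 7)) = r^2 + 2*r - 24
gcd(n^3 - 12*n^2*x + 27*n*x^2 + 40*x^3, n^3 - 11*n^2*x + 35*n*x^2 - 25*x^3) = -n + 5*x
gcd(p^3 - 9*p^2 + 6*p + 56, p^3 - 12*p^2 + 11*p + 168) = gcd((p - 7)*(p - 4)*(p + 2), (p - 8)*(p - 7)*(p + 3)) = p - 7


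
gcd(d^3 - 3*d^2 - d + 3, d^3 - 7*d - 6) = d^2 - 2*d - 3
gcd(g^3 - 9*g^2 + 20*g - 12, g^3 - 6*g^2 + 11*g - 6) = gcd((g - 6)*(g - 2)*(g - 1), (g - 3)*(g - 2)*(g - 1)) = g^2 - 3*g + 2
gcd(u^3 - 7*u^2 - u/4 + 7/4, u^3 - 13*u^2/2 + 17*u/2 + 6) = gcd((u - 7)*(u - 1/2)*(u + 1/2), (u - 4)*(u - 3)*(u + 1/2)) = u + 1/2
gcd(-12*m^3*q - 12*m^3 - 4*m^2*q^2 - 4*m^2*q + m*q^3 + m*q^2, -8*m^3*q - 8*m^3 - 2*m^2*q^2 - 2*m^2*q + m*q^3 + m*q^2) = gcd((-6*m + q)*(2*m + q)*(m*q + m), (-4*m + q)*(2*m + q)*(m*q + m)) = 2*m^2*q + 2*m^2 + m*q^2 + m*q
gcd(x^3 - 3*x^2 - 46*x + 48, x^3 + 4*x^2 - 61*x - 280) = x - 8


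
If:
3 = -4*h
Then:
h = -3/4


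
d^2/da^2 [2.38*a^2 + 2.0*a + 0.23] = 4.76000000000000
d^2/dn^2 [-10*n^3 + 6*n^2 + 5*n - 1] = 12 - 60*n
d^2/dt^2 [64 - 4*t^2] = -8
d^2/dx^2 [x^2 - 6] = 2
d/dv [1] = 0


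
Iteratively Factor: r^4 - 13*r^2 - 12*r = (r + 1)*(r^3 - r^2 - 12*r) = (r + 1)*(r + 3)*(r^2 - 4*r) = (r - 4)*(r + 1)*(r + 3)*(r)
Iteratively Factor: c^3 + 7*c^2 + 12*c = (c + 3)*(c^2 + 4*c) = (c + 3)*(c + 4)*(c)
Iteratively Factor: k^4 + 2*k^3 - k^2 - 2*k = (k)*(k^3 + 2*k^2 - k - 2) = k*(k + 2)*(k^2 - 1) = k*(k + 1)*(k + 2)*(k - 1)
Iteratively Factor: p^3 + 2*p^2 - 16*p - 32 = (p + 4)*(p^2 - 2*p - 8) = (p - 4)*(p + 4)*(p + 2)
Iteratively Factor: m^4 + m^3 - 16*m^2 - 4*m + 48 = (m - 3)*(m^3 + 4*m^2 - 4*m - 16) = (m - 3)*(m + 2)*(m^2 + 2*m - 8) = (m - 3)*(m - 2)*(m + 2)*(m + 4)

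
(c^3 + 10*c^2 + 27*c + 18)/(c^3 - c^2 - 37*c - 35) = (c^2 + 9*c + 18)/(c^2 - 2*c - 35)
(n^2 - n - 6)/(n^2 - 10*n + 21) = (n + 2)/(n - 7)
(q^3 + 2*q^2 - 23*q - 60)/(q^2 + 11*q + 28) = (q^2 - 2*q - 15)/(q + 7)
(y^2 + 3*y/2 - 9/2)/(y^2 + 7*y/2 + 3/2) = (2*y - 3)/(2*y + 1)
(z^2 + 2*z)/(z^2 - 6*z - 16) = z/(z - 8)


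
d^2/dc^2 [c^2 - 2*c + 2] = 2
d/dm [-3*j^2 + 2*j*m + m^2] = 2*j + 2*m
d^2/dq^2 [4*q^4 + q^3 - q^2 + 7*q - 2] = 48*q^2 + 6*q - 2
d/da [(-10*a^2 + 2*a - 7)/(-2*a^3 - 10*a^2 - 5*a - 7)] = (-20*a^4 + 8*a^3 + 28*a^2 - 49)/(4*a^6 + 40*a^5 + 120*a^4 + 128*a^3 + 165*a^2 + 70*a + 49)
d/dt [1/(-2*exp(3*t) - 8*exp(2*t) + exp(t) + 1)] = (6*exp(2*t) + 16*exp(t) - 1)*exp(t)/(2*exp(3*t) + 8*exp(2*t) - exp(t) - 1)^2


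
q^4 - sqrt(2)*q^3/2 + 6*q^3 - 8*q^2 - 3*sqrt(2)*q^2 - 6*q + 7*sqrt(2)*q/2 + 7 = (q - 1)*(q + 7)*(q - sqrt(2))*(q + sqrt(2)/2)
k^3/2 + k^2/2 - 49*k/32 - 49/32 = (k/2 + 1/2)*(k - 7/4)*(k + 7/4)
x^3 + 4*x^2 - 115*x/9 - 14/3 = (x - 7/3)*(x + 1/3)*(x + 6)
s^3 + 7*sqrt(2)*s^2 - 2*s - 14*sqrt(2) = (s - sqrt(2))*(s + sqrt(2))*(s + 7*sqrt(2))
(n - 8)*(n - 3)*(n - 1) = n^3 - 12*n^2 + 35*n - 24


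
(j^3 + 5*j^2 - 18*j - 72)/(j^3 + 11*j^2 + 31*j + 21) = (j^2 + 2*j - 24)/(j^2 + 8*j + 7)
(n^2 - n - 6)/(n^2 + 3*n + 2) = (n - 3)/(n + 1)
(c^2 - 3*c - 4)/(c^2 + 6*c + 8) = (c^2 - 3*c - 4)/(c^2 + 6*c + 8)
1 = 1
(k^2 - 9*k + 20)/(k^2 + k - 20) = (k - 5)/(k + 5)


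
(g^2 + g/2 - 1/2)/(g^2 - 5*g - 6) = (g - 1/2)/(g - 6)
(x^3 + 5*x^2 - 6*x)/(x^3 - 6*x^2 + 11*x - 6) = x*(x + 6)/(x^2 - 5*x + 6)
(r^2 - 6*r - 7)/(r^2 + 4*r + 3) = (r - 7)/(r + 3)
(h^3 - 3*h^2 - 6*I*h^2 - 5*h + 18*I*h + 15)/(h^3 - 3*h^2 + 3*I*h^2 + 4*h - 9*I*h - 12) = (h - 5*I)/(h + 4*I)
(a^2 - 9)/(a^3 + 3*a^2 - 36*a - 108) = (a - 3)/(a^2 - 36)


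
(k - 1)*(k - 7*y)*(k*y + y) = k^3*y - 7*k^2*y^2 - k*y + 7*y^2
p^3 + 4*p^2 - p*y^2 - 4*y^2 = (p + 4)*(p - y)*(p + y)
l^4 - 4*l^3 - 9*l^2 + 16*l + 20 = (l - 5)*(l - 2)*(l + 1)*(l + 2)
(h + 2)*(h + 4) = h^2 + 6*h + 8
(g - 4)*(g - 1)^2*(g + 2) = g^4 - 4*g^3 - 3*g^2 + 14*g - 8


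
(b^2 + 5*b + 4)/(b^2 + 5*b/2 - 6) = 2*(b + 1)/(2*b - 3)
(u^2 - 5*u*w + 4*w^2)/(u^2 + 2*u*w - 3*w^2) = (u - 4*w)/(u + 3*w)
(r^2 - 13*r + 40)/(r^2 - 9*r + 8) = (r - 5)/(r - 1)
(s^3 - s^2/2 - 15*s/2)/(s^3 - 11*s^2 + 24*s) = (s + 5/2)/(s - 8)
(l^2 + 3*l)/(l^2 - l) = (l + 3)/(l - 1)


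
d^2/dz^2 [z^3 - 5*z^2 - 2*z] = 6*z - 10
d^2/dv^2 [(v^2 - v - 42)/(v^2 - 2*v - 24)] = 2*(v^3 - 54*v^2 + 180*v - 552)/(v^6 - 6*v^5 - 60*v^4 + 280*v^3 + 1440*v^2 - 3456*v - 13824)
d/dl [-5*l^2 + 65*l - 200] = 65 - 10*l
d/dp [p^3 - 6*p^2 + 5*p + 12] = 3*p^2 - 12*p + 5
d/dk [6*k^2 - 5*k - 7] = 12*k - 5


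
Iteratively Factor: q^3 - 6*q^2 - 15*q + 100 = (q - 5)*(q^2 - q - 20) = (q - 5)*(q + 4)*(q - 5)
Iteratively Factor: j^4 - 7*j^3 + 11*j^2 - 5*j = (j - 5)*(j^3 - 2*j^2 + j) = (j - 5)*(j - 1)*(j^2 - j) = j*(j - 5)*(j - 1)*(j - 1)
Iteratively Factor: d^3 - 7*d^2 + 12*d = (d)*(d^2 - 7*d + 12) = d*(d - 3)*(d - 4)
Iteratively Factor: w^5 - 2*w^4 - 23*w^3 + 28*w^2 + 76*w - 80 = (w - 1)*(w^4 - w^3 - 24*w^2 + 4*w + 80) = (w - 1)*(w + 2)*(w^3 - 3*w^2 - 18*w + 40) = (w - 5)*(w - 1)*(w + 2)*(w^2 + 2*w - 8) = (w - 5)*(w - 2)*(w - 1)*(w + 2)*(w + 4)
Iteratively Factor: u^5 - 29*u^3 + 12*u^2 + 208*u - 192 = (u - 1)*(u^4 + u^3 - 28*u^2 - 16*u + 192) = (u - 1)*(u + 4)*(u^3 - 3*u^2 - 16*u + 48) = (u - 1)*(u + 4)^2*(u^2 - 7*u + 12) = (u - 4)*(u - 1)*(u + 4)^2*(u - 3)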